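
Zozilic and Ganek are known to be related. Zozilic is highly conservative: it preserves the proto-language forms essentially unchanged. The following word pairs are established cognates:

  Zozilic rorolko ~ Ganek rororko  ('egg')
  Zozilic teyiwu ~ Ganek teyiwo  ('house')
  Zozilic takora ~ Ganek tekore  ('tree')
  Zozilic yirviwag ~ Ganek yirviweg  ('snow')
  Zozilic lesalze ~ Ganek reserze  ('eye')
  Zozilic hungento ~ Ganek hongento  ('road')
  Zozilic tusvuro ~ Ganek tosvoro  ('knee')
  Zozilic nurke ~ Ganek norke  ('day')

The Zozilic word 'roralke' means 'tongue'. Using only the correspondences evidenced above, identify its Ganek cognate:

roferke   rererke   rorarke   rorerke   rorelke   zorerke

takora ~ tekore, yirviwag ~ yirviweg — Zozilic a corresponds to Ganek e after a consonant, before a consonant other than r, m, n, p, b, f, v.
rorolko ~ rororko, lesalze ~ reserze — Zozilic l corresponds to Ganek r after a vowel, before a consonant other than r, m, n, p, b, f, v.
Applying these to Zozilic 'roralke':
  roralke → rorelke   (a→e after a consonant, before a consonant other than r, m, n, p, b, f, v)
  rorelke → rorerke   (l→r after a vowel, before a consonant other than r, m, n, p, b, f, v)
So the Ganek cognate is 'rorerke'.

rorerke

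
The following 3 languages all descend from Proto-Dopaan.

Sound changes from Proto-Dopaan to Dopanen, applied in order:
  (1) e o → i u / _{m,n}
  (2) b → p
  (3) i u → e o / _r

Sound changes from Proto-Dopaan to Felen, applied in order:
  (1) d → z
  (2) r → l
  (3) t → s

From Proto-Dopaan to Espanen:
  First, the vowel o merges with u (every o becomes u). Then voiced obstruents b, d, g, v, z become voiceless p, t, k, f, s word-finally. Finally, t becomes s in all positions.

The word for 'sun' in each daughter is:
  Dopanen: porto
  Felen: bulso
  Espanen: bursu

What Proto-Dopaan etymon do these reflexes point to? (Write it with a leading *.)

*burto

Position 1: Dopanen has p, Felen has b, Espanen has b. Felen preserves b here (none of its changes turn any other segment into b), so the proto-segment is *b.
Position 5: Dopanen has o, Felen has o, Espanen has u. Felen preserves o here (none of its changes turn any other segment into o), so the proto-segment is *o.
Verify the candidate proto-form against each daughter:
Dopanen: *burto
  burto (rule 1 does not apply)
  burto → purto   [unconditioned shift]
  purto → porto   [pre-rhotic lowering]
  giving Dopanen porto.
Felen: *burto
  burto (rule 1 does not apply)
  burto → bulto   [unconditioned shift]
  bulto → bulso   [unconditioned shift]
  giving Felen bulso.
Espanen: start from *burto.
  rule 1 (vowel merger): burto → burtu
  rule 2: no change — burtu
  rule 3 (unconditioned shift): burtu → bursu
  ⇒ Espanen bursu
No other proto-form is consistent with every reflex, so the reconstruction is *burto.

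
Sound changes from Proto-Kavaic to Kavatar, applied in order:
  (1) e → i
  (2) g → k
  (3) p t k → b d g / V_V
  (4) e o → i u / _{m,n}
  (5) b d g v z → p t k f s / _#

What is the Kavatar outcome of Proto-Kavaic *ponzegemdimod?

punzigimdimot

Kavatar: *ponzegemdimod
  ponzegemdimod → ponzigimdimod   [vowel merger]
  ponzigimdimod → ponzikimdimod   [unconditioned shift]
  ponzikimdimod → ponzigimdimod   [intervocalic voicing]
  ponzigimdimod → punzigimdimod   [pre-nasal raising]
  punzigimdimod → punzigimdimot   [final devoicing]
  giving Kavatar punzigimdimot.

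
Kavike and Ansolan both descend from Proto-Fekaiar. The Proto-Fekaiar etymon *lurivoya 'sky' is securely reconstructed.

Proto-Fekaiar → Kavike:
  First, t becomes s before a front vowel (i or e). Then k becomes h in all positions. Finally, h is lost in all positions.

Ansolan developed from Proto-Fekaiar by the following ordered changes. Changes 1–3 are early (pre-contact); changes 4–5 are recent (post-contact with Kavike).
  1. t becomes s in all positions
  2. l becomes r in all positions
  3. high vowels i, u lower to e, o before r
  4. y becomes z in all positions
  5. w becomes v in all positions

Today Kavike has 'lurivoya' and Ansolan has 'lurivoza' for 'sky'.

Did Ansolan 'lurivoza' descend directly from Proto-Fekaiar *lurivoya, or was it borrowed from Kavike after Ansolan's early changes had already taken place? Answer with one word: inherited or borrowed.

borrowed

If inherited, *lurivoya would pass through all of Ansolan's changes:
Ansolan: *lurivoya
  lurivoya (rule 1 does not apply)
  lurivoya → rurivoya   [unconditioned shift]
  rurivoya → rorivoya   [pre-rhotic lowering]
  rorivoya → rorivoza   [unconditioned shift]
  rorivoza (rule 5 does not apply)
  giving Ansolan rorivoza.
If borrowed from Kavike 'lurivoya' after the early changes, it would undergo only the recent ones:
  rule 4 (unconditioned shift): lurivoya → lurivoza
  rule 5 (unconditioned shift): no change (lurivoza)
  ⇒ as a loan: lurivoza
Ansolan 'lurivoza' matches the loan outcome 'lurivoza', not the inherited 'rorivoza' — it skipped the early Ansolan changes, so it was borrowed from Kavike.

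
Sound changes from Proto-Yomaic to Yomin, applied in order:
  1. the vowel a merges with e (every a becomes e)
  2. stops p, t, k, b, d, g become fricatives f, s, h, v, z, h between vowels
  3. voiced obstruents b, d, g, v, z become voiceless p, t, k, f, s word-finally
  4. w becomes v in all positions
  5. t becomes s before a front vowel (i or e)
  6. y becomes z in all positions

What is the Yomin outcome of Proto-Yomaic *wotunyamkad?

Yomin: *wotunyamkad
  wotunyamkad → wotunyemked   [vowel merger]
  wotunyemked → wosunyemked   [intervocalic lenition]
  wosunyemked → wosunyemket   [final devoicing]
  wosunyemket → vosunyemket   [unconditioned shift]
  vosunyemket (rule 5 does not apply)
  vosunyemket → vosunzemket   [unconditioned shift]
  giving Yomin vosunzemket.

vosunzemket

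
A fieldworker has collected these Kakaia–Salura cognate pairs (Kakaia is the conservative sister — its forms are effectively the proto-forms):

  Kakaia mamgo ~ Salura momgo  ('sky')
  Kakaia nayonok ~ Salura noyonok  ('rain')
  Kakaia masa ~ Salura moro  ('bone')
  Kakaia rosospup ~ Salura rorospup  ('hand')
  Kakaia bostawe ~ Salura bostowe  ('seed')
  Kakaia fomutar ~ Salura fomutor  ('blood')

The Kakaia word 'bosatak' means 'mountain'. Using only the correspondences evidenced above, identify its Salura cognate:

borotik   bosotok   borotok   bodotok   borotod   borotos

borotok

masa ~ moro — Kakaia s corresponds to Salura r between vowels (before a back vowel).
nayonok ~ noyonok, masa ~ moro — Kakaia a corresponds to Salura o after a consonant, before a consonant other than r, m, n, p, b, f, v.
Applying these to Kakaia 'bosatak':
  bosatak → boratak   (s→r between vowels (before a back vowel))
  boratak → borotak   (a→o after a consonant, before a consonant other than r, m, n, p, b, f, v)
  borotak → borotok   (a→o after a consonant, before a consonant other than r, m, n, p, b, f, v)
So the Salura cognate is 'borotok'.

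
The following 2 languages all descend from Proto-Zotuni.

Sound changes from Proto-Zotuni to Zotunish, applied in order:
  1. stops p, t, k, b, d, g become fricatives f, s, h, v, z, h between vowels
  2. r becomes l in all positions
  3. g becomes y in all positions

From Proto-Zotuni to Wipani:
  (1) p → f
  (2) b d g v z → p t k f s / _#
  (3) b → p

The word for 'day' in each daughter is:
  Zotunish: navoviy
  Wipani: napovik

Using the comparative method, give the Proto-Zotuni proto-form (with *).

Position 7: Zotunish has y, Wipani has k. Taking the neighbouring segments as reconstructed: Zotunish y could go back to *g or *y; Wipani k could go back to *k or *g — the one source consistent with every daughter is *g.
Position 3: Zotunish has v, Wipani has p. In Wipani, p can only continue *b, so the proto-segment is *b.
This points to *nabovig. Verify forward in each daughter:
Zotunish: *nabovig > navovig > navoviy  (by intervocalic lenition, unconditioned shift)
Wipani: *nabovig > nabovik > napovik  (by final devoicing, unconditioned shift)
*nabovig is the unique common source.

*nabovig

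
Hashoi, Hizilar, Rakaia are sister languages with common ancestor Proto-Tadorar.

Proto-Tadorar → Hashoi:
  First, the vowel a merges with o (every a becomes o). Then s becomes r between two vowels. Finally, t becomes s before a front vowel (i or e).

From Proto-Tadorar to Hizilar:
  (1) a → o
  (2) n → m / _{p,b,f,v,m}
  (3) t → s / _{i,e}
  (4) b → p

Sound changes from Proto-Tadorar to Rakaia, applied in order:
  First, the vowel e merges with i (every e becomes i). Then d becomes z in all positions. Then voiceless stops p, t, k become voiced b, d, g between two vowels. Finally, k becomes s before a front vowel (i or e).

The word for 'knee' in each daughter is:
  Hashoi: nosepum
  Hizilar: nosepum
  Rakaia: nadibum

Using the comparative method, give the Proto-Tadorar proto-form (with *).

*natepum

Position 3: Hashoi has s, Hizilar has s, Rakaia has d. In Rakaia, d can only continue *t, so the proto-segment is *t.
Position 4: Hashoi has e, Hizilar has e, Rakaia has i. Hashoi preserves e here (none of its changes turn any other segment into e), so the proto-segment is *e.
Position 2: Hashoi has o, Hizilar has o, Rakaia has a. Rakaia preserves a here (none of its changes turn any other segment into a), so the proto-segment is *a.
This points to *natepum. Verify forward in each daughter:
Hashoi: *natepum
  natepum → notepum   [vowel merger]
  notepum (rule 2 does not apply)
  notepum → nosepum   [palatalisation]
  giving Hashoi nosepum.
Hizilar: *natepum
  natepum → notepum   [vowel merger]
  notepum (rule 2 does not apply)
  notepum → nosepum   [palatalisation]
  nosepum (rule 4 does not apply)
  giving Hizilar nosepum.
Rakaia: *natepum
  natepum → natipum   [vowel merger]
  natipum (rule 2 does not apply)
  natipum → nadibum   [intervocalic voicing]
  nadibum (rule 4 does not apply)
  giving Rakaia nadibum.
No other proto-form is consistent with every reflex, so the reconstruction is *natepum.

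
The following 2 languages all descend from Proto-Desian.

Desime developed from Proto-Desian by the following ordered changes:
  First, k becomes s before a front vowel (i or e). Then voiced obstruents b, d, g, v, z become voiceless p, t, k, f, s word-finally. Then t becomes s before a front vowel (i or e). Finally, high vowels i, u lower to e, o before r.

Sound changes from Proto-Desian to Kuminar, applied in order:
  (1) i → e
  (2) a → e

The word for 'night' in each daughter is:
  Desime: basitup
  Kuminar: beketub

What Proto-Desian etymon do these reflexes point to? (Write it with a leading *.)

Position 3: Desime has s, Kuminar has k. Kuminar preserves k here (none of its changes turn any other segment into k), so the proto-segment is *k.
Position 2: Desime has a, Kuminar has e. Desime preserves a here (none of its changes turn any other segment into a), so the proto-segment is *a.
Position 7: Desime has p, Kuminar has b. Kuminar preserves b here (none of its changes turn any other segment into b), so the proto-segment is *b.
This points to *bakitub. Verify forward in each daughter:
Desime: start from *bakitub.
  rule 1 (palatalisation): bakitub → basitub
  rule 2 (final devoicing): basitub → basitup
  rule 3: no change — basitup
  rule 4: no change — basitup
  ⇒ Desime basitup
Kuminar: *bakitub > baketub > beketub  (by vowel merger, vowel merger)
*bakitub is the unique common source.

*bakitub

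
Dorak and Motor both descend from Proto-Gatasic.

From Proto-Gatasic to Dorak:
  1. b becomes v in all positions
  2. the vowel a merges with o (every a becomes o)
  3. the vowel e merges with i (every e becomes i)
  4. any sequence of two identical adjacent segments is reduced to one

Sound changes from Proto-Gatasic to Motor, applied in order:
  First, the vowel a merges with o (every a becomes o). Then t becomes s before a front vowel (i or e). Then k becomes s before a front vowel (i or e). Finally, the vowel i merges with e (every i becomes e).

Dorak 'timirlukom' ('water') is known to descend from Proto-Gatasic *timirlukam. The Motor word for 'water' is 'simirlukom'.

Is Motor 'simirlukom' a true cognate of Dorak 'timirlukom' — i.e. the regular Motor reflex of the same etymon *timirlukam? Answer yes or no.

Derive the expected Motor reflex of *timirlukam:
Motor: *timirlukam > timirlukom > simirlukom > semerlukom  (by vowel merger, palatalisation, vowel merger)
The regular Motor reflex would be 'semerlukom', but the attested form is 'simirlukom'. The correspondence is irregular, so they are not cognates (the Motor form has a different source).

no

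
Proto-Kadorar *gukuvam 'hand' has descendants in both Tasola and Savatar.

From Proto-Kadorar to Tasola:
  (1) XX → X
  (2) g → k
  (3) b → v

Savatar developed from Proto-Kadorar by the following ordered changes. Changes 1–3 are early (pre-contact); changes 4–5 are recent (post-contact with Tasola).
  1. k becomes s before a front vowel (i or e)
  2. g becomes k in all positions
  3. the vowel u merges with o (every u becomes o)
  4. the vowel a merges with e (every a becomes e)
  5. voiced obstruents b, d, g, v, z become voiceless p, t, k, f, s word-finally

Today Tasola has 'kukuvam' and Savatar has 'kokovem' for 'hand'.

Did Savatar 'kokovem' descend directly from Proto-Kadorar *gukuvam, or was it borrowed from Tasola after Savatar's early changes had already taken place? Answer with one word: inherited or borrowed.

inherited

If inherited, *gukuvam would pass through all of Savatar's changes:
Savatar: *gukuvam
  gukuvam (rule 1 does not apply)
  gukuvam → kukuvam   [unconditioned shift]
  kukuvam → kokovam   [vowel merger]
  kokovam → kokovem   [vowel merger]
  kokovem (rule 5 does not apply)
  giving Savatar kokovem.
If borrowed from Tasola 'kukuvam' after the early changes, it would undergo only the recent ones:
  rule 4 (vowel merger): kukuvam → kukuvem
  rule 5 (final devoicing): no change (kukuvem)
  ⇒ as a loan: kukuvem
Savatar 'kokovem' matches the inherited outcome exactly, so it is an inherited cognate, not a loan.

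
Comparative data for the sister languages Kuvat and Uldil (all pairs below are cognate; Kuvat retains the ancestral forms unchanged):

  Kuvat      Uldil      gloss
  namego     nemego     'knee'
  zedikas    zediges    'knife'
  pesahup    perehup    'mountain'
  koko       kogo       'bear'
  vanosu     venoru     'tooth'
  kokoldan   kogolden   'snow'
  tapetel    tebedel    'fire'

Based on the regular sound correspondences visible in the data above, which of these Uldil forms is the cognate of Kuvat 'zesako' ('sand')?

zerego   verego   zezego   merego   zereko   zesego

pesahup ~ perehup — Kuvat s corresponds to Uldil r between vowels (before a back vowel).
zedikas ~ zediges, pesahup ~ perehup — Kuvat a corresponds to Uldil e after a consonant, before a consonant other than r, m, n, p, b, f, v.
koko ~ kogo, kokoldan ~ kogolden — Kuvat k corresponds to Uldil g between vowels (before a back vowel).
Applying these to Kuvat 'zesako':
  zesako → zerako   (s→r between vowels (before a back vowel))
  zerako → zereko   (a→e after a consonant, before a consonant other than r, m, n, p, b, f, v)
  zereko → zerego   (k→g between vowels (before a back vowel))
So the Uldil cognate is 'zerego'.

zerego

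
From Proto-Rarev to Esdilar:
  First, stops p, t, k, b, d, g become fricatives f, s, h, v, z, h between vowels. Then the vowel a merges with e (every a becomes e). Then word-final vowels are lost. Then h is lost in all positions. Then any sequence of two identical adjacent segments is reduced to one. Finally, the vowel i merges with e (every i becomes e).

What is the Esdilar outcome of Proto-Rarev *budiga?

Esdilar: start from *budiga.
  rule 1 (intervocalic lenition): budiga → buziha
  rule 2 (vowel merger): buziha → buzihe
  rule 3 (apocope): buzihe → buzih
  rule 4 (h-loss): buzih → buzi
  rule 5: no change — buzi
  rule 6 (vowel merger): buzi → buze
  ⇒ Esdilar buze

buze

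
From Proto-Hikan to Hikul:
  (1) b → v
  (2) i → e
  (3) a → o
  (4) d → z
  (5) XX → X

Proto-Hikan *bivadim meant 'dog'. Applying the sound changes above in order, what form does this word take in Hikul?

vevozem

Hikul: start from *bivadim.
  rule 1 (unconditioned shift): bivadim → vivadim
  rule 2 (vowel merger): vivadim → vevadem
  rule 3 (vowel merger): vevadem → vevodem
  rule 4 (unconditioned shift): vevodem → vevozem
  rule 5: no change — vevozem
  ⇒ Hikul vevozem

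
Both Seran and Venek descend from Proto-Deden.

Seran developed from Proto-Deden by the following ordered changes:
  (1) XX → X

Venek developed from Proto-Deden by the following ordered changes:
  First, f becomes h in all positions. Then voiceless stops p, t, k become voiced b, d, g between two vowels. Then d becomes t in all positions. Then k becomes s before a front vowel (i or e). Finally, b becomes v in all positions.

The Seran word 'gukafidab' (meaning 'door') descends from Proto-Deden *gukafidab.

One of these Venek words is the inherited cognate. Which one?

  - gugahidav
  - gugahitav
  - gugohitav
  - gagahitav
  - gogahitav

Venek: *gukafidab
  gukafidab → gukahidab   [unconditioned shift]
  gukahidab → gugahidab   [intervocalic voicing]
  gugahidab → gugahitab   [unconditioned shift]
  gugahitab (rule 4 does not apply)
  gugahitab → gugahitav   [unconditioned shift]
  giving Venek gugahitav.

gugahitav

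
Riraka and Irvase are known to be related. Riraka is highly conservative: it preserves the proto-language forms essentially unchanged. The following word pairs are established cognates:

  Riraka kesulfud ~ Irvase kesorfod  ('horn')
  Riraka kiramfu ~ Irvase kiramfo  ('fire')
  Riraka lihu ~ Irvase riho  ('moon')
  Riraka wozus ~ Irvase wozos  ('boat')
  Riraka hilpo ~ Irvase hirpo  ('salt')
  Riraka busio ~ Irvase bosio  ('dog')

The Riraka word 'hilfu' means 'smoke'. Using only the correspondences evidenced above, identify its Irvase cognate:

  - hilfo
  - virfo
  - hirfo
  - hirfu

hirfo

kesulfud ~ kesorfod — Riraka l corresponds to Irvase r after a vowel, before a labial obstruent.
kiramfu ~ kiramfo, lihu ~ riho — Riraka u corresponds to Irvase o word-finally.
Applying these to Riraka 'hilfu':
  hilfu → hirfu   (l→r after a vowel, before a labial obstruent)
  hirfu → hirfo   (u→o word-finally)
So the Irvase cognate is 'hirfo'.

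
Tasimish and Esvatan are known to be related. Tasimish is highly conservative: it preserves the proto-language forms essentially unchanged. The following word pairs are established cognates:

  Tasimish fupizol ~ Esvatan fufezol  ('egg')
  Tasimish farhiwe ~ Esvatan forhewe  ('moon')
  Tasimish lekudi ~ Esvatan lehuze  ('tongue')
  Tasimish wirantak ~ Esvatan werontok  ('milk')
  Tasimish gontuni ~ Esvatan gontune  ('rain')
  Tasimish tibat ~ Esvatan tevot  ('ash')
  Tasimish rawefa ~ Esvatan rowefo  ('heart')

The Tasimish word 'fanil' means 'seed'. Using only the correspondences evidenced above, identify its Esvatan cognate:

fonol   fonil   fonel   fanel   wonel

wirantak ~ werontok — Tasimish a corresponds to Esvatan o after a consonant, before a nasal.
fupizol ~ fufezol, farhiwe ~ forhewe — Tasimish i corresponds to Esvatan e after a consonant, before a consonant other than r, m, n, p, b, f, v.
Applying these to Tasimish 'fanil':
  fanil → fonil   (a→o after a consonant, before a nasal)
  fonil → fonel   (i→e after a consonant, before a consonant other than r, m, n, p, b, f, v)
So the Esvatan cognate is 'fonel'.

fonel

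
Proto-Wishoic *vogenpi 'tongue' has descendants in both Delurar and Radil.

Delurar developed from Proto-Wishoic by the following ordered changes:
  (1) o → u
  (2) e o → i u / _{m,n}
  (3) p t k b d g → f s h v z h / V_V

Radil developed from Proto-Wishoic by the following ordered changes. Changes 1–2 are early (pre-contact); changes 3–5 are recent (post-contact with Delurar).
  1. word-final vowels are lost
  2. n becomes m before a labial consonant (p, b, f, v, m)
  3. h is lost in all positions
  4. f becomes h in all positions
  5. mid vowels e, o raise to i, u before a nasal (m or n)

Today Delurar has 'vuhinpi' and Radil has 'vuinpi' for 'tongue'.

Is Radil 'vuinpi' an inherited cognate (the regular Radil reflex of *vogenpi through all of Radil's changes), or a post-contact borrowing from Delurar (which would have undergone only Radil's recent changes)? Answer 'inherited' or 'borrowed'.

If inherited, *vogenpi would pass through all of Radil's changes:
Radil: *vogenpi > vogenp > vogemp > vogimp  (by apocope, nasal place assimilation, pre-nasal raising)
If borrowed from Delurar 'vuhinpi' after the early changes, it would undergo only the recent ones:
  rule 3 (h-loss): vuhinpi → vuinpi
  rule 4 (unconditioned shift): no change (vuinpi)
  rule 5 (pre-nasal raising): no change (vuinpi)
  ⇒ as a loan: vuinpi
Radil 'vuinpi' matches the loan outcome 'vuinpi', not the inherited 'vogimp' — it skipped the early Radil changes, so it was borrowed from Delurar.

borrowed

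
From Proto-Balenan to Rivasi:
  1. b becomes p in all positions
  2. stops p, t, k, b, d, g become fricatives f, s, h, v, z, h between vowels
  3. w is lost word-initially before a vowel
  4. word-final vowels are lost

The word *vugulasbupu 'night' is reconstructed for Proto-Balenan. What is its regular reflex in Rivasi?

vuhulaspuf

Rivasi: *vugulasbupu > vugulaspupu > vuhulaspufu > vuhulaspuf  (by unconditioned shift, intervocalic lenition, apocope)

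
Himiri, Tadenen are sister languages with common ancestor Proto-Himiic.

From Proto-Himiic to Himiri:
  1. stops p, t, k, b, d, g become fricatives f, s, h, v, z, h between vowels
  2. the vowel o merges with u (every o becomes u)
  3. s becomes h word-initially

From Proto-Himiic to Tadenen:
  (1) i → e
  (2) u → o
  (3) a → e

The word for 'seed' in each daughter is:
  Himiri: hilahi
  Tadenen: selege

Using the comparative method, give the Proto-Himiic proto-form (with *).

*silagi

Position 2: Himiri has i, Tadenen has e. Himiri preserves i here (none of its changes turn any other segment into i), so the proto-segment is *i.
Position 4: Himiri has a, Tadenen has e. Himiri preserves a here (none of its changes turn any other segment into a), so the proto-segment is *a.
Position 6: Himiri has i, Tadenen has e. Himiri preserves i here (none of its changes turn any other segment into i), so the proto-segment is *i.
Continuing position by position gives *silagi; check it forward:
Himiri: *silagi
  silagi → silahi   [intervocalic lenition]
  silahi (rule 2 does not apply)
  silahi → hilahi   [debuccalisation]
  giving Himiri hilahi.
Tadenen: *silagi > selage > selege  (by vowel merger, vowel merger)
Only *silagi yields all of Himiri hilahi, Tadenen selege.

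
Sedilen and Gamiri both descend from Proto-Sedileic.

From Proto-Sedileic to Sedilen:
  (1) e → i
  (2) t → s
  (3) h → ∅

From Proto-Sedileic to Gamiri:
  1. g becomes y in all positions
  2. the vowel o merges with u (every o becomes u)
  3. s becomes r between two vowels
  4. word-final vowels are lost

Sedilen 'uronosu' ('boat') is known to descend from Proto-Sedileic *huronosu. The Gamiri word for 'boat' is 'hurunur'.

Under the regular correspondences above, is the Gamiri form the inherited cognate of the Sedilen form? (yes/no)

Derive the expected Gamiri reflex of *huronosu:
Gamiri: *huronosu > hurunusu > hurunuru > hurunur  (by vowel merger, rhotacism, apocope)
Gamiri 'hurunur' matches the regular reflex exactly, so the pair is cognate.

yes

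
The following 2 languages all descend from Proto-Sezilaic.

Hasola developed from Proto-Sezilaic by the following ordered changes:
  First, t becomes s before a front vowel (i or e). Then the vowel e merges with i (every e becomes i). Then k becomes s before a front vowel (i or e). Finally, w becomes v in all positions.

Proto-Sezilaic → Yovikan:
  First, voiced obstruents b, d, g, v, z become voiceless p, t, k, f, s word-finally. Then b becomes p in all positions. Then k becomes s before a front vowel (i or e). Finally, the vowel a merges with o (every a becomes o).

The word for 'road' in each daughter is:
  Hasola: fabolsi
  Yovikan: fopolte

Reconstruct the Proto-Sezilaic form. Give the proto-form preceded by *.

*fabolte

Position 3: Hasola has b, Yovikan has p. Hasola preserves b here (none of its changes turn any other segment into b), so the proto-segment is *b.
Position 6: Hasola has s, Yovikan has t. Taking the neighbouring segments as reconstructed: Hasola s could go back to *t or *k or *s; Yovikan t can only go back to *t — the one source consistent with every daughter is *t.
This points to *fabolte. Verify forward in each daughter:
Hasola: *fabolte > fabolse > fabolsi  (by palatalisation, vowel merger)
Yovikan: start from *fabolte.
  rule 1: no change — fabolte
  rule 2 (unconditioned shift): fabolte → fapolte
  rule 3: no change — fapolte
  rule 4 (vowel merger): fapolte → fopolte
  ⇒ Yovikan fopolte
No other proto-form is consistent with every reflex, so the reconstruction is *fabolte.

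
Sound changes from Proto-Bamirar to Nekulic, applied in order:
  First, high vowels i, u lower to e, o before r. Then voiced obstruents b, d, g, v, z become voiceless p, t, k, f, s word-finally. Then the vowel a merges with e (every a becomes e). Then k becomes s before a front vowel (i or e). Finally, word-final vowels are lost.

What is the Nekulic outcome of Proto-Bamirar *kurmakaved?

Nekulic: start from *kurmakaved.
  rule 1 (pre-rhotic lowering): kurmakaved → kormakaved
  rule 2 (final devoicing): kormakaved → kormakavet
  rule 3 (vowel merger): kormakavet → kormekevet
  rule 4 (palatalisation): kormekevet → kormesevet
  rule 5: no change — kormesevet
  ⇒ Nekulic kormesevet

kormesevet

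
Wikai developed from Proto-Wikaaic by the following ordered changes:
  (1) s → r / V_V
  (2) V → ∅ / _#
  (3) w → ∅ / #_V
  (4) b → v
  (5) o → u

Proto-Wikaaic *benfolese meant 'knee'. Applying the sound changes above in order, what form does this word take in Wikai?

Wikai: start from *benfolese.
  rule 1 (rhotacism): benfolese → benfolere
  rule 2 (apocope): benfolere → benfoler
  rule 3: no change — benfoler
  rule 4 (unconditioned shift): benfoler → venfoler
  rule 5 (vowel merger): venfoler → venfuler
  ⇒ Wikai venfuler

venfuler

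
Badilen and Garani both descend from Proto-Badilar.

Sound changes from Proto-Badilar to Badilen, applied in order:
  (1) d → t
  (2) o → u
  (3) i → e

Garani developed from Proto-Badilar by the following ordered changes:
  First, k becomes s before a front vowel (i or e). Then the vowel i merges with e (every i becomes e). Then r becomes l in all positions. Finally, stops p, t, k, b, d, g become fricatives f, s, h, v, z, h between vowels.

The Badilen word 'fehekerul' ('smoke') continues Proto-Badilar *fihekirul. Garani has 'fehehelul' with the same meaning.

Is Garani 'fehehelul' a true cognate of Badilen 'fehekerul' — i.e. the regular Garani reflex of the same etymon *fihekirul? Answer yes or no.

Derive the expected Garani reflex of *fihekirul:
Garani: *fihekirul
  fihekirul → fihesirul   [palatalisation]
  fihesirul → feheserul   [vowel merger]
  feheserul → feheselul   [unconditioned shift]
  feheselul (rule 4 does not apply)
  giving Garani feheselul.
The regular Garani reflex would be 'feheselul', but the attested form is 'fehehelul'. The correspondence is irregular, so they are not cognates (the Garani form has a different source).

no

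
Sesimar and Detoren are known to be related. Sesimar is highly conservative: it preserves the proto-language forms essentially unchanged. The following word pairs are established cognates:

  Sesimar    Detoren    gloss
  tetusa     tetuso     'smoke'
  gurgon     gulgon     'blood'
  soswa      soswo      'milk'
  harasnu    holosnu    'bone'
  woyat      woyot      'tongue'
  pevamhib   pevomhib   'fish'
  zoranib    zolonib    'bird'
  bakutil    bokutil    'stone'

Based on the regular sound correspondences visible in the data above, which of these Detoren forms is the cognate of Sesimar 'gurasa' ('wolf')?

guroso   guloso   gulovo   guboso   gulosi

guloso

harasnu ~ holosnu, zoranib ~ zolonib — Sesimar r corresponds to Detoren l between vowels (before a back vowel).
harasnu ~ holosnu, woyat ~ woyot — Sesimar a corresponds to Detoren o after a consonant, before a consonant other than r, m, n, p, b, f, v.
tetusa ~ tetuso, soswa ~ soswo — Sesimar a corresponds to Detoren o word-finally.
Applying these to Sesimar 'gurasa':
  gurasa → gulasa   (r→l between vowels (before a back vowel))
  gulasa → gulosa   (a→o after a consonant, before a consonant other than r, m, n, p, b, f, v)
  gulosa → guloso   (a→o word-finally)
So the Detoren cognate is 'guloso'.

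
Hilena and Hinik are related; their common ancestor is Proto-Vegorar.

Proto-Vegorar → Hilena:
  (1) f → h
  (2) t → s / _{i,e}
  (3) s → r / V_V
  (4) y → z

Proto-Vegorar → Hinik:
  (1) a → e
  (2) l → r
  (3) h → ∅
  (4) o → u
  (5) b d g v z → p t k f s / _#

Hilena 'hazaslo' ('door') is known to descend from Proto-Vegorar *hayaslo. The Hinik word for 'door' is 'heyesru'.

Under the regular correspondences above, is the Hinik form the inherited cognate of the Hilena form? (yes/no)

Derive the expected Hinik reflex of *hayaslo:
Hinik: *hayaslo
  hayaslo → heyeslo   [vowel merger]
  heyeslo → heyesro   [unconditioned shift]
  heyesro → eyesro   [h-loss]
  eyesro → eyesru   [vowel merger]
  eyesru (rule 5 does not apply)
  giving Hinik eyesru.
The regular Hinik reflex would be 'eyesru', but the attested form is 'heyesru'. The correspondence is irregular, so they are not cognates (the Hinik form has a different source).

no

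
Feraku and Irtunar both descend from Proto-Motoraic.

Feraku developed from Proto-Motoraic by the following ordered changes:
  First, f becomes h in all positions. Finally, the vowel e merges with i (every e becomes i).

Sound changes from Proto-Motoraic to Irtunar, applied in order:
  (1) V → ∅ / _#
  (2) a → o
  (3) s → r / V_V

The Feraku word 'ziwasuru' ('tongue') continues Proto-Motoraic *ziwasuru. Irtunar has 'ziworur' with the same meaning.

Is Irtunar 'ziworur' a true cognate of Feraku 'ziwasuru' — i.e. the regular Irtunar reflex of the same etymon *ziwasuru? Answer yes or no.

yes

Derive the expected Irtunar reflex of *ziwasuru:
Irtunar: start from *ziwasuru.
  rule 1 (apocope): ziwasuru → ziwasur
  rule 2 (vowel merger): ziwasur → ziwosur
  rule 3 (rhotacism): ziwosur → ziworur
  ⇒ Irtunar ziworur
Irtunar 'ziworur' matches the regular reflex exactly, so the pair is cognate.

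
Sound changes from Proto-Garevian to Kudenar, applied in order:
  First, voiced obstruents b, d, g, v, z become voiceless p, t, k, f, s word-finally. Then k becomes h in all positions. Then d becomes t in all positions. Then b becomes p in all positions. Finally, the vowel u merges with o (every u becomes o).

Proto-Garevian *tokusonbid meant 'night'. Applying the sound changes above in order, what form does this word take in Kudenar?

tohosonpit

Kudenar: *tokusonbid
  tokusonbid → tokusonbit   [final devoicing]
  tokusonbit → tohusonbit   [unconditioned shift]
  tohusonbit (rule 3 does not apply)
  tohusonbit → tohusonpit   [unconditioned shift]
  tohusonpit → tohosonpit   [vowel merger]
  giving Kudenar tohosonpit.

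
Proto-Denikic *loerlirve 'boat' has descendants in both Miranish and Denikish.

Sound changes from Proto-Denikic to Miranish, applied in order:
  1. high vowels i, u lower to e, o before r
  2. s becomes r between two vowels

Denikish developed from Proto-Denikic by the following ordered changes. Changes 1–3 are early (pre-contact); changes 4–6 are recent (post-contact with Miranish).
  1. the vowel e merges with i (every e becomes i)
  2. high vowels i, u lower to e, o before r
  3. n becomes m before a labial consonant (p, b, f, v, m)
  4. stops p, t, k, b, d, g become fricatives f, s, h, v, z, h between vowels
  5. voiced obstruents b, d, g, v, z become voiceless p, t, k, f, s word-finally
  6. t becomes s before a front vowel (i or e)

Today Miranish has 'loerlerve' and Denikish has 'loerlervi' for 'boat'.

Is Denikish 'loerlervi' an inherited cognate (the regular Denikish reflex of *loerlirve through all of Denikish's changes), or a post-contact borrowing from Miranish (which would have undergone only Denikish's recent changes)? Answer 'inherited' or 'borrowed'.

inherited

If inherited, *loerlirve would pass through all of Denikish's changes:
Denikish: *loerlirve > loirlirvi > loerlervi  (by vowel merger, pre-rhotic lowering)
If borrowed from Miranish 'loerlerve' after the early changes, it would undergo only the recent ones:
  rule 4 (intervocalic lenition): no change (loerlerve)
  rule 5 (final devoicing): no change (loerlerve)
  rule 6 (palatalisation): no change (loerlerve)
  ⇒ as a loan: loerlerve
Denikish 'loerlervi' matches the inherited outcome exactly, so it is an inherited cognate, not a loan.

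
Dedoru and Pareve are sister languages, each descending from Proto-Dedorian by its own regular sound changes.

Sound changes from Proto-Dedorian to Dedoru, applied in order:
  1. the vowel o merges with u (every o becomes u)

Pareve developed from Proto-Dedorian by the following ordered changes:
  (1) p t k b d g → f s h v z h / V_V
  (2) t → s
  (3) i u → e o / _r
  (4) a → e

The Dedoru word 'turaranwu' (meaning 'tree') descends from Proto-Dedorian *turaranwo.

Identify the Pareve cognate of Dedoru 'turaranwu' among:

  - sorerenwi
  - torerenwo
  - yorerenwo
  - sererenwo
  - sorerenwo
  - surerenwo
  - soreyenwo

Pareve: *turaranwo > suraranwo > soraranwo > sorerenwo  (by unconditioned shift, pre-rhotic lowering, vowel merger)
Only 'sorerenwo' matches the regular Pareve development of *turaranwo.

sorerenwo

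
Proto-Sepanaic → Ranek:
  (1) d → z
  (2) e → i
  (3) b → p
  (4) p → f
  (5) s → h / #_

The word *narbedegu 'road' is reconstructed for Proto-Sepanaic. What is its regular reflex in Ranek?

Ranek: *narbedegu > narbezegu > narbizigu > narpizigu > narfizigu  (by unconditioned shift, vowel merger, unconditioned shift, unconditioned shift)

narfizigu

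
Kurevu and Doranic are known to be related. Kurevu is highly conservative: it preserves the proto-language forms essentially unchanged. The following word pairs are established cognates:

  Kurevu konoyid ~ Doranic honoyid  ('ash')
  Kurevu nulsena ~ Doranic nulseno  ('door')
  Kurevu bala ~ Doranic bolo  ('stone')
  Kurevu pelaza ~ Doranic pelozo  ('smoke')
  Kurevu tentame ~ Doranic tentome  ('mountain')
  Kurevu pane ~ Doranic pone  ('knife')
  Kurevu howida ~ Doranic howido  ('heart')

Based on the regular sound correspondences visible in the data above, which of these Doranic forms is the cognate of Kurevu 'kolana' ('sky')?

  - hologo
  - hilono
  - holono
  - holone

konoyid ~ honoyid — Kurevu k corresponds to Doranic h word-initially before a back vowel.
pane ~ pone — Kurevu a corresponds to Doranic o after a consonant, before a nasal.
nulsena ~ nulseno, bala ~ bolo — Kurevu a corresponds to Doranic o word-finally.
Applying these to Kurevu 'kolana':
  kolana → holana   (k→h word-initially before a back vowel)
  holana → holona   (a→o after a consonant, before a nasal)
  holona → holono   (a→o word-finally)
So the Doranic cognate is 'holono'.

holono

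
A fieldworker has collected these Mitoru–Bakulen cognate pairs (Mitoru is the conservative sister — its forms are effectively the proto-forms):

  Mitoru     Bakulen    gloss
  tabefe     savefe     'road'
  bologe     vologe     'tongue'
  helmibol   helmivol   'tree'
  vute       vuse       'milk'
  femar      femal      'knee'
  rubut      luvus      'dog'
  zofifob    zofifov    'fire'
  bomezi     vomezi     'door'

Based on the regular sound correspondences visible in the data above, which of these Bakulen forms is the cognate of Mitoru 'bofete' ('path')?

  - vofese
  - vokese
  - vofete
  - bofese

vofese

bologe ~ vologe, bomezi ~ vomezi — Mitoru b corresponds to Bakulen v word-initially before a back vowel.
vute ~ vuse — Mitoru t corresponds to Bakulen s between vowels (before a front vowel).
Applying these to Mitoru 'bofete':
  bofete → vofete   (b→v word-initially before a back vowel)
  vofete → vofese   (t→s between vowels (before a front vowel))
So the Bakulen cognate is 'vofese'.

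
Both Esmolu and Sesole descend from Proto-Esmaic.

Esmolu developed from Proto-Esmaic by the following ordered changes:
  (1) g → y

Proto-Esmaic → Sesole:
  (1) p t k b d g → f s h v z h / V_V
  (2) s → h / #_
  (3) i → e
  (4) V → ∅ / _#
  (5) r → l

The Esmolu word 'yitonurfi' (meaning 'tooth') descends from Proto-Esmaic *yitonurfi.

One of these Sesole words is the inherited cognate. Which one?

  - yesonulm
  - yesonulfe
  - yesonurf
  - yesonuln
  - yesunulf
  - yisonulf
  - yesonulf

Sesole: *yitonurfi > yisonurfi > yesonurfe > yesonurf > yesonulf  (by intervocalic lenition, vowel merger, apocope, unconditioned shift)
The other candidates each miss or misapply at least one Sesole change.

yesonulf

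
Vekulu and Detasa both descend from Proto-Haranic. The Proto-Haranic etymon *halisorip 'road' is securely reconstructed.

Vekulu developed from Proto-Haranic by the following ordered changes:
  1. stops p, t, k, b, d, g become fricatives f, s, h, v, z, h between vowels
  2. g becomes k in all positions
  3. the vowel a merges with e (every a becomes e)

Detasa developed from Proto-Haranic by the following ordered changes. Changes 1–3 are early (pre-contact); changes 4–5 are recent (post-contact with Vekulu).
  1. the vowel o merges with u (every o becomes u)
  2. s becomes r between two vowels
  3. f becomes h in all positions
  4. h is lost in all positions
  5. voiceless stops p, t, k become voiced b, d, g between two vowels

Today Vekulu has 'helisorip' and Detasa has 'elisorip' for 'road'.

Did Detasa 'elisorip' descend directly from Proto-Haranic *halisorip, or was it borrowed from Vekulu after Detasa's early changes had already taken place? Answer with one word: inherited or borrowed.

borrowed

If inherited, *halisorip would pass through all of Detasa's changes:
Detasa: *halisorip
  halisorip → halisurip   [vowel merger]
  halisurip → halirurip   [rhotacism]
  halirurip (rule 3 does not apply)
  halirurip → alirurip   [h-loss]
  alirurip (rule 5 does not apply)
  giving Detasa alirurip.
If borrowed from Vekulu 'helisorip' after the early changes, it would undergo only the recent ones:
  rule 4 (h-loss): helisorip → elisorip
  rule 5 (intervocalic voicing): no change (elisorip)
  ⇒ as a loan: elisorip
Detasa 'elisorip' matches the loan outcome 'elisorip', not the inherited 'alirurip' — it skipped the early Detasa changes, so it was borrowed from Vekulu.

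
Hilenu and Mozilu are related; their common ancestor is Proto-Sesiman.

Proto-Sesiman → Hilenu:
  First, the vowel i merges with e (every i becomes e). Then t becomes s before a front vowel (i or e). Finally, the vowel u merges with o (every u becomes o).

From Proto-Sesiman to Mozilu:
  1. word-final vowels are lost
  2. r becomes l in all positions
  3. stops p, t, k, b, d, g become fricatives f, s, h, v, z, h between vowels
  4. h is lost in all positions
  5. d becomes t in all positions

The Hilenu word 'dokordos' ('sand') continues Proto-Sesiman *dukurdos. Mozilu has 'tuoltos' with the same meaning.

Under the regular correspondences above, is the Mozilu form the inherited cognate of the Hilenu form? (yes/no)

Derive the expected Mozilu reflex of *dukurdos:
Mozilu: start from *dukurdos.
  rule 1: no change — dukurdos
  rule 2 (unconditioned shift): dukurdos → dukuldos
  rule 3 (intervocalic lenition): dukuldos → duhuldos
  rule 4 (h-loss): duhuldos → duuldos
  rule 5 (unconditioned shift): duuldos → tuultos
  ⇒ Mozilu tuultos
The regular Mozilu reflex would be 'tuultos', but the attested form is 'tuoltos'. The correspondence is irregular, so they are not cognates (the Mozilu form has a different source).

no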